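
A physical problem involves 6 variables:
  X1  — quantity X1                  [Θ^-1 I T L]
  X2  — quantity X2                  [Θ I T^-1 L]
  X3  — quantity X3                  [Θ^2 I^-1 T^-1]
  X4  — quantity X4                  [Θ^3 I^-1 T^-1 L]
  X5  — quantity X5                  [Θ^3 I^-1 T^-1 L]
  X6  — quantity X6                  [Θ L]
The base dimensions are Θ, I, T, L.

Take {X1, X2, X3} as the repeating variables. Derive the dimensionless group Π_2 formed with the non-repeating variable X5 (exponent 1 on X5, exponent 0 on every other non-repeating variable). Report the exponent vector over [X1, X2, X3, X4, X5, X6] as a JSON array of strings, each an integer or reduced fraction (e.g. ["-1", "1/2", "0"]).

Write exponents as rows Θ,I,T,L / cols X1,X2,X3,X4,X5,X6:
  Θ: [-1  1  2  3  3  1]
  I: [ 1  1 -1 -1 -1  0]
  T: [ 1 -1 -1 -1 -1  0]
  L: [ 1  1  0  1  1  1]
Echelon form has 3 nonzero rows (pivots: X1,X2,X3)
Pivot set = {X1,X2,X3}, free = {X4,X5,X6}
RREF:
  r0: [   1    0    0    1    1    1]
  r1: [   0    1    0    0    0    0]
  r2: [   0    0    1    2    2    1]
  r3: [   0    0    0    0    0    0]
Fix exponent of X5 at 1, X4 at 0, X6 at 0; solve each RREF row for its pivot's exponent:
  r0: exp(X1) + (1)·1 = 0 ⇒ exp(X1) = -1
  r1: exp(X2) + (0)·1 = 0 ⇒ exp(X2) = 0
  r2: exp(X3) + (2)·1 = 0 ⇒ exp(X3) = -2
Π_2 = X1^-1 · X3^-2 · X5

["-1", "0", "-2", "0", "1", "0"]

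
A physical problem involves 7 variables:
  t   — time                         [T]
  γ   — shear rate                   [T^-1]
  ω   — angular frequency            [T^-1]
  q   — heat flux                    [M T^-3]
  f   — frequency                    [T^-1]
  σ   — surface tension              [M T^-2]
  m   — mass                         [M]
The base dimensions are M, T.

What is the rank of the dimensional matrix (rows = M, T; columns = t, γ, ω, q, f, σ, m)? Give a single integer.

Exponent matrix [M,T] × [t,γ,ω,q,f,σ,m]:
  M: [ 0  0  0  1  0  1  1]
  T: [ 1 -1 -1 -3 -1 -2  0]
RREF → pivots at {t,q} ⇒ r = 2

2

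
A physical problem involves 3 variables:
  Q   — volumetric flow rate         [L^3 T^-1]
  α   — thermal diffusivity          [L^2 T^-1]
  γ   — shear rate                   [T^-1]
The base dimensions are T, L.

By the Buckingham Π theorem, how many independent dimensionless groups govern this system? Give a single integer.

Exponent matrix [T,L] × [Q,α,γ]:
  T: [-1 -1 -1]
  L: [ 3  2  0]
Echelon form has 2 nonzero rows (pivots: Q,α)
Π count = n − r = 3 − 2 = 1

1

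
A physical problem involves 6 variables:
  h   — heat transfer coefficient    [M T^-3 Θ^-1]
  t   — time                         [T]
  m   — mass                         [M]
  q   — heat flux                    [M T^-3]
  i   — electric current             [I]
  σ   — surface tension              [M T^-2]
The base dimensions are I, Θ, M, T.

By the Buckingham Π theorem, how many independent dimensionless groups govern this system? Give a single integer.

Write exponents as rows I,Θ,M,T / cols h,t,m,q,i,σ:
  I: [ 0  0  0  0  1  0]
  Θ: [-1  0  0  0  0  0]
  M: [ 1  0  1  1  0  1]
  T: [-3  1  0 -3  0 -2]
Row reduction gives pivot columns h,t,m,i; rank = 4
6 vars − rank 4 = 2 Π groups

2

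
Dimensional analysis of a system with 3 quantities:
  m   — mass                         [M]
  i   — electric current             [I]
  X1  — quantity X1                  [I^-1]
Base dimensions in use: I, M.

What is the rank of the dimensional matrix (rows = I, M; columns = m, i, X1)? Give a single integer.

2

Dimensional matrix (I×M by m×i×X1):
  I: [ 0  1 -1]
  M: [ 1  0  0]
Row reduction gives pivot columns m,i; rank = 2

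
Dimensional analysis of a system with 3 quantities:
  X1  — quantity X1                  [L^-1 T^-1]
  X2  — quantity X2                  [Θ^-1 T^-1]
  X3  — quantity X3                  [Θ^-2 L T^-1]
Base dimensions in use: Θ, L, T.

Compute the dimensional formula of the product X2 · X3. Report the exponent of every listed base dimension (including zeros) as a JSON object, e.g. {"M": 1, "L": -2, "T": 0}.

Write exponents as rows Θ,L,T / cols X1,X2,X3:
  Θ: [ 0 -1 -2]
  L: [-1  0  1]
  T: [-1 -1 -1]
  [Θ]: (1)·-1+(1)·-2 = -3
  [L]: (1)·0+(1)·1 = 1
  [T]: (1)·-1+(1)·-1 = -2
⇒ Θ^-3 L T^-2

{"Θ": -3, "L": 1, "T": -2}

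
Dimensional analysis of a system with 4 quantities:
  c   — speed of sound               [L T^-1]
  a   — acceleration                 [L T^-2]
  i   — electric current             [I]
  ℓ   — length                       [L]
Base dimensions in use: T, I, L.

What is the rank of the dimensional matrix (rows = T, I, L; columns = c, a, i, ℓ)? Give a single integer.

3

Exponent matrix [T,I,L] × [c,a,i,ℓ]:
  T: [-1 -2  0  0]
  I: [ 0  0  1  0]
  L: [ 1  1  0  1]
Row reduction gives pivot columns c,a,i; rank = 3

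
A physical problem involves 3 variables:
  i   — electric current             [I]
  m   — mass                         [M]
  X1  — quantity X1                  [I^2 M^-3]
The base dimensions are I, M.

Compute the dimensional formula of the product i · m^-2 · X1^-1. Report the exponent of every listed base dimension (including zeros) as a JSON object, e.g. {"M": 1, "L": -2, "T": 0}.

Exponent matrix [I,M] × [i,m,X1]:
  I: [ 1  0  2]
  M: [ 0  1 -3]
  [I]: (1)·1+(-2)·0+(-1)·2 = -1
  [M]: (1)·0+(-2)·1+(-1)·-3 = 1
⇒ I^-1 M

{"I": -1, "M": 1}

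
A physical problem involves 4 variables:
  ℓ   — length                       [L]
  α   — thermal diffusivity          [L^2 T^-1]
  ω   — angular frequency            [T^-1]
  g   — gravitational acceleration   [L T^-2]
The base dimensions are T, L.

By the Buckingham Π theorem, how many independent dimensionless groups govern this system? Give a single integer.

Dimensional matrix (T×L by ℓ×α×ω×g):
  T: [ 0 -1 -1 -2]
  L: [ 1  2  0  1]
Row reduction gives pivot columns ℓ,α; rank = 2
Π count = n − r = 4 − 2 = 2

2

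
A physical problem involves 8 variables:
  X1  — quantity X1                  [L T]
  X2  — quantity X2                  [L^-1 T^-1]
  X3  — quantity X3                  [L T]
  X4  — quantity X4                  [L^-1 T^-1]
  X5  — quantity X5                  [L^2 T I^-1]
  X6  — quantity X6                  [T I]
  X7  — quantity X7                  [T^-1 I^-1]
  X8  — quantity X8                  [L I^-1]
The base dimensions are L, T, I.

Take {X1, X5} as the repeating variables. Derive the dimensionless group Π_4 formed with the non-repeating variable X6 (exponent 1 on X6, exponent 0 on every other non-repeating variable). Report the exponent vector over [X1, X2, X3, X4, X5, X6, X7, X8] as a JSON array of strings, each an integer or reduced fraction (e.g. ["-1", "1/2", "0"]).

Exponent matrix [L,T,I] × [X1,X2,X3,X4,X5,X6,X7,X8]:
  L: [ 1 -1  1 -1  2  0  0  1]
  T: [ 1 -1  1 -1  1  1 -1  0]
  I: [ 0  0  0  0 -1  1 -1 -1]
RREF → pivots at {X1,X5} ⇒ r = 2
Repeat: X1,X5; free: X2,X3,X4,X6,X7,X8
RREF:
  r0: [   1   -1    1   -1    0    2   -2   -1]
  r1: [   0    0    0    0    1   -1    1    1]
  r2: [   0    0    0    0    0    0    0    0]
Fix exponent of X6 at 1, X2 at 0, X3 at 0, X4 at 0, X7 at 0, X8 at 0; solve each RREF row for its pivot's exponent:
  r0: exp(X1) + (2)·1 = 0 ⇒ exp(X1) = -2
  r1: exp(X5) + (-1)·1 = 0 ⇒ exp(X5) = 1
Π_4 = X1^-2 · X5 · X6

["-2", "0", "0", "0", "1", "1", "0", "0"]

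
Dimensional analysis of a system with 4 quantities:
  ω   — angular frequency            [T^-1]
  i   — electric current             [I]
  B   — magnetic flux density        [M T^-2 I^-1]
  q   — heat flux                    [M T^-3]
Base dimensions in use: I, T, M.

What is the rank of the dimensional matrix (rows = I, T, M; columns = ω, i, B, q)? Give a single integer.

3

Dimensional matrix (I×T×M by ω×i×B×q):
  I: [ 0  1 -1  0]
  T: [-1  0 -2 -3]
  M: [ 0  0  1  1]
Row reduction gives pivot columns ω,i,B; rank = 3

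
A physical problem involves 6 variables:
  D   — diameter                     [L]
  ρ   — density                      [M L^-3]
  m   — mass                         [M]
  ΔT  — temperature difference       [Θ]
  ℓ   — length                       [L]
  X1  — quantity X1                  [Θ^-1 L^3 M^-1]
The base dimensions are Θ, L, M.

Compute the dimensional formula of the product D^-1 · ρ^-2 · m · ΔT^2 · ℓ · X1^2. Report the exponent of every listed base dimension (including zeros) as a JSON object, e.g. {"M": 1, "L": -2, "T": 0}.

Dimensional matrix (Θ×L×M by D×ρ×m×ΔT×ℓ×X1):
  Θ: [ 0  0  0  1  0 -1]
  L: [ 1 -3  0  0  1  3]
  M: [ 0  1  1  0  0 -1]
  [Θ]: (-1)·0+(-2)·0+(1)·0+(2)·1+(1)·0+(2)·-1 = 0
  [L]: (-1)·1+(-2)·-3+(1)·0+(2)·0+(1)·1+(2)·3 = 12
  [M]: (-1)·0+(-2)·1+(1)·1+(2)·0+(1)·0+(2)·-1 = -3
⇒ L^12 M^-3

{"Θ": 0, "L": 12, "M": -3}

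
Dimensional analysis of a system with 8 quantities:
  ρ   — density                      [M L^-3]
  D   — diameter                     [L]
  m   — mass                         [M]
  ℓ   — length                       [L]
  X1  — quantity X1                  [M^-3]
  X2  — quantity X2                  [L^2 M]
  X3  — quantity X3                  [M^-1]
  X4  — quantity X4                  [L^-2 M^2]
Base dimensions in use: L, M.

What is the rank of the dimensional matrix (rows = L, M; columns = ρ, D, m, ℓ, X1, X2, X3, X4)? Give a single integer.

2

Write exponents as rows L,M / cols ρ,D,m,ℓ,X1,X2,X3,X4:
  L: [-3  1  0  1  0  2  0 -2]
  M: [ 1  0  1  0 -3  1 -1  2]
Echelon form has 2 nonzero rows (pivots: ρ,D)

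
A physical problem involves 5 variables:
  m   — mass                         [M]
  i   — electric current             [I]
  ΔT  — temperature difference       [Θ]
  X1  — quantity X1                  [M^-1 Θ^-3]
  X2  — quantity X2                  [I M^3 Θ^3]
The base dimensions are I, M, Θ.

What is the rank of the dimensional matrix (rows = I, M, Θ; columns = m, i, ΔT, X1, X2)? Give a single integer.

Exponent matrix [I,M,Θ] × [m,i,ΔT,X1,X2]:
  I: [ 0  1  0  0  1]
  M: [ 1  0  0 -1  3]
  Θ: [ 0  0  1 -3  3]
Row reduction gives pivot columns m,i,ΔT; rank = 3

3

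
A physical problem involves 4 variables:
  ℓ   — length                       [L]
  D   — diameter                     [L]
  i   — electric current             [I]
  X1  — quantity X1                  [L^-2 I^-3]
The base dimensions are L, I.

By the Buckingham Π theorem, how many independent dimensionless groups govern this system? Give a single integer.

Dimensional matrix (L×I by ℓ×D×i×X1):
  L: [ 1  1  0 -2]
  I: [ 0  0  1 -3]
Row reduction gives pivot columns ℓ,i; rank = 2
Π count = n − r = 4 − 2 = 2

2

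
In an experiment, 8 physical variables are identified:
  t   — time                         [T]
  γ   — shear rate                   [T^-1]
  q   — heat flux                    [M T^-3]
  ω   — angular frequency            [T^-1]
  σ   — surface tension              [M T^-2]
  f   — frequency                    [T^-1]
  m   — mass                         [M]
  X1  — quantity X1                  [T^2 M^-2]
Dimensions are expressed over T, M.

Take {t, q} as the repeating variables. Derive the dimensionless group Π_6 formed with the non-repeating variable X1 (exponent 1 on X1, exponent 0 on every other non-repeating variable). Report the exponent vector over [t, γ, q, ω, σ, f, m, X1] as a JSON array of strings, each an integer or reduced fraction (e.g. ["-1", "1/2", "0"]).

["4", "0", "2", "0", "0", "0", "0", "1"]

Dimensional matrix (T×M by t×γ×q×ω×σ×f×m×X1):
  T: [ 1 -1 -3 -1 -2 -1  0  2]
  M: [ 0  0  1  0  1  0  1 -2]
Row reduction gives pivot columns t,q; rank = 2
Pivot set = {t,q}, free = {γ,ω,σ,f,m,X1}
RREF:
  r0: [   1   -1    0   -1    1   -1    3   -4]
  r1: [   0    0    1    0    1    0    1   -2]
Fix exponent of X1 at 1, γ at 0, ω at 0, σ at 0, f at 0, m at 0; solve each RREF row for its pivot's exponent:
  r0: exp(t) + (-4)·1 = 0 ⇒ exp(t) = 4
  r1: exp(q) + (-2)·1 = 0 ⇒ exp(q) = 2
Π_6 = t^4 · q^2 · X1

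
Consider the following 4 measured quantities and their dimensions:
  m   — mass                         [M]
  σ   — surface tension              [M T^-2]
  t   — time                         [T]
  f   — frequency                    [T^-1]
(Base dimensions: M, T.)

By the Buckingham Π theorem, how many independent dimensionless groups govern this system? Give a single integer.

2

Dimensional matrix (M×T by m×σ×t×f):
  M: [ 1  1  0  0]
  T: [ 0 -2  1 -1]
Echelon form has 2 nonzero rows (pivots: m,σ)
Π count = n − r = 4 − 2 = 2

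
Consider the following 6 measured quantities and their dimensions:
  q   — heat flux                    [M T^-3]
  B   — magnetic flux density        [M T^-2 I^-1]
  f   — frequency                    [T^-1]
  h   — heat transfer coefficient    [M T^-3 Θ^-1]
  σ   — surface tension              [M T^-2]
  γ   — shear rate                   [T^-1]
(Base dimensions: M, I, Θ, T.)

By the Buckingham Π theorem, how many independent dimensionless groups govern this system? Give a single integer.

Exponent matrix [M,I,Θ,T] × [q,B,f,h,σ,γ]:
  M: [ 1  1  0  1  1  0]
  I: [ 0 -1  0  0  0  0]
  Θ: [ 0  0  0 -1  0  0]
  T: [-3 -2 -1 -3 -2 -1]
Row reduction gives pivot columns q,B,f,h; rank = 4
6 vars − rank 4 = 2 Π groups

2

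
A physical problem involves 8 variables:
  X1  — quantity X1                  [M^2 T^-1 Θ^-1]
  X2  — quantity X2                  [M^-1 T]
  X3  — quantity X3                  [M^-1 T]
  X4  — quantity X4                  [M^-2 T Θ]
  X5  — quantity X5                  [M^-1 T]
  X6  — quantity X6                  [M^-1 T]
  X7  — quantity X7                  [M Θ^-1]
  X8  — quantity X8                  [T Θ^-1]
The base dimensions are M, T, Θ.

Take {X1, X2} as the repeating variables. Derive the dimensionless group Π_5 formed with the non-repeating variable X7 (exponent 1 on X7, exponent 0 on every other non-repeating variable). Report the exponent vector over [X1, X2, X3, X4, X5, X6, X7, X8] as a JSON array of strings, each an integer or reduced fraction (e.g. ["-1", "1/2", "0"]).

["-1", "-1", "0", "0", "0", "0", "1", "0"]

Dimensional matrix (M×T×Θ by X1×X2×X3×X4×X5×X6×X7×X8):
  M: [ 2 -1 -1 -2 -1 -1  1  0]
  T: [-1  1  1  1  1  1  0  1]
  Θ: [-1  0  0  1  0  0 -1 -1]
RREF → pivots at {X1,X2} ⇒ r = 2
Pivot set = {X1,X2}, free = {X3,X4,X5,X6,X7,X8}
RREF:
  r0: [   1    0    0   -1    0    0    1    1]
  r1: [   0    1    1    0    1    1    1    2]
  r2: [   0    0    0    0    0    0    0    0]
Fix exponent of X7 at 1, X3 at 0, X4 at 0, X5 at 0, X6 at 0, X8 at 0; solve each RREF row for its pivot's exponent:
  r0: exp(X1) + (1)·1 = 0 ⇒ exp(X1) = -1
  r1: exp(X2) + (1)·1 = 0 ⇒ exp(X2) = -1
Π_5 = X1^-1 · X2^-1 · X7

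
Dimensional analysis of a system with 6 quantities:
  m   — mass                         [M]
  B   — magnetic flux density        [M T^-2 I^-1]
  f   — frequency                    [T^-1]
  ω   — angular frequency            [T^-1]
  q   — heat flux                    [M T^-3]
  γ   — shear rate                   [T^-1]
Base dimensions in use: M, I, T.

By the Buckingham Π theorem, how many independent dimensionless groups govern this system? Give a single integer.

3

Dimensional matrix (M×I×T by m×B×f×ω×q×γ):
  M: [ 1  1  0  0  1  0]
  I: [ 0 -1  0  0  0  0]
  T: [ 0 -2 -1 -1 -3 -1]
RREF → pivots at {m,B,f} ⇒ r = 3
6 vars − rank 3 = 3 Π groups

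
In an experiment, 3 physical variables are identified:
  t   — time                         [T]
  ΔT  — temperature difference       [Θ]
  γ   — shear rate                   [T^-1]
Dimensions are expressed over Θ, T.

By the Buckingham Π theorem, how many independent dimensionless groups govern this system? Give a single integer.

Dimensional matrix (Θ×T by t×ΔT×γ):
  Θ: [ 0  1  0]
  T: [ 1  0 -1]
Row reduction gives pivot columns t,ΔT; rank = 2
n=3, r=2 ⇒ 1 dimensionless group

1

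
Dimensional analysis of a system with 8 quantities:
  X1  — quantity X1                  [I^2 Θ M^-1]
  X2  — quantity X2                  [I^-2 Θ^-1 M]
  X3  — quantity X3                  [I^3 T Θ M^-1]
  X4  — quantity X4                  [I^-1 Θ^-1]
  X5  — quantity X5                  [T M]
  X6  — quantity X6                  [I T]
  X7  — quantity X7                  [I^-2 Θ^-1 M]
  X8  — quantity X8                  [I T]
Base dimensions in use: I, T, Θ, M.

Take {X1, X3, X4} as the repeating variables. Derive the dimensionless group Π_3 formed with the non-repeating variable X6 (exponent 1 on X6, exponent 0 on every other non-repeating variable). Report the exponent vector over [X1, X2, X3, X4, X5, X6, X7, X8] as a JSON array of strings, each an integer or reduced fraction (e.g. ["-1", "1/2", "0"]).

Exponent matrix [I,T,Θ,M] × [X1,X2,X3,X4,X5,X6,X7,X8]:
  I: [ 2 -2  3 -1  0  1 -2  1]
  T: [ 0  0  1  0  1  1  0  1]
  Θ: [ 1 -1  1 -1  0  0 -1  0]
  M: [-1  1 -1  0  1  0  1  0]
Echelon form has 3 nonzero rows (pivots: X1,X3,X4)
Repeat: X1,X3,X4; free: X2,X5,X6,X7,X8
RREF:
  r0: [   1   -1    0    0   -2   -1   -1   -1]
  r1: [   0    0    1    0    1    1    0    1]
  r2: [   0    0    0    1   -1    0    0    0]
  r3: [   0    0    0    0    0    0    0    0]
Fix exponent of X6 at 1, X2 at 0, X5 at 0, X7 at 0, X8 at 0; solve each RREF row for its pivot's exponent:
  r0: exp(X1) + (-1)·1 = 0 ⇒ exp(X1) = 1
  r1: exp(X3) + (1)·1 = 0 ⇒ exp(X3) = -1
  r2: exp(X4) + (0)·1 = 0 ⇒ exp(X4) = 0
Π_3 = X1 · X3^-1 · X6

["1", "0", "-1", "0", "0", "1", "0", "0"]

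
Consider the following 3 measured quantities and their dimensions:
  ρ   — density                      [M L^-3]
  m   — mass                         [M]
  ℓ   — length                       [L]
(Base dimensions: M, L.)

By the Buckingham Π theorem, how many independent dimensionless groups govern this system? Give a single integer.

Dimensional matrix (M×L by ρ×m×ℓ):
  M: [ 1  1  0]
  L: [-3  0  1]
Row reduction gives pivot columns ρ,m; rank = 2
Π count = n − r = 3 − 2 = 1

1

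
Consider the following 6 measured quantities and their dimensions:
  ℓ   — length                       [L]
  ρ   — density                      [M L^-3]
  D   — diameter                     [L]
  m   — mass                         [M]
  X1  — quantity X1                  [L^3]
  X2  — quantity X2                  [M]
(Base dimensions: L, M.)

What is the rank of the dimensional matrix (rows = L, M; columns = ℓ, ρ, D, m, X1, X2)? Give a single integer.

2

Dimensional matrix (L×M by ℓ×ρ×D×m×X1×X2):
  L: [ 1 -3  1  0  3  0]
  M: [ 0  1  0  1  0  1]
RREF → pivots at {ℓ,ρ} ⇒ r = 2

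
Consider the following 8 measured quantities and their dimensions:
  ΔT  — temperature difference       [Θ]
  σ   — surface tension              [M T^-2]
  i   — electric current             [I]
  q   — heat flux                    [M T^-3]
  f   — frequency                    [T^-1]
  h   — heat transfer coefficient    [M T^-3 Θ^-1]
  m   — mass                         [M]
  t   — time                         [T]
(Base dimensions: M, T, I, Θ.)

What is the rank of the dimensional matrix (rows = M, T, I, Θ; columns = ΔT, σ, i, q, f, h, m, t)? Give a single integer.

4

Write exponents as rows M,T,I,Θ / cols ΔT,σ,i,q,f,h,m,t:
  M: [ 0  1  0  1  0  1  1  0]
  T: [ 0 -2  0 -3 -1 -3  0  1]
  I: [ 0  0  1  0  0  0  0  0]
  Θ: [ 1  0  0  0  0 -1  0  0]
Row reduction gives pivot columns ΔT,σ,i,q; rank = 4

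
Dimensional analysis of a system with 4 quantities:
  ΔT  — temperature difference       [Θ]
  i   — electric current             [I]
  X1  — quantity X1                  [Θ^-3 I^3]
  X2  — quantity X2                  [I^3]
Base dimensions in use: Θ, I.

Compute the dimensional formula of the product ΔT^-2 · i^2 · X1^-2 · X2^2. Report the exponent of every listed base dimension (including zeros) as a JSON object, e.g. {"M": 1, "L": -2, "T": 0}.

{"Θ": 4, "I": 2}

Exponent matrix [Θ,I] × [ΔT,i,X1,X2]:
  Θ: [ 1  0 -3  0]
  I: [ 0  1  3  3]
  [Θ]: (-2)·1+(2)·0+(-2)·-3+(2)·0 = 4
  [I]: (-2)·0+(2)·1+(-2)·3+(2)·3 = 2
⇒ Θ^4 I^2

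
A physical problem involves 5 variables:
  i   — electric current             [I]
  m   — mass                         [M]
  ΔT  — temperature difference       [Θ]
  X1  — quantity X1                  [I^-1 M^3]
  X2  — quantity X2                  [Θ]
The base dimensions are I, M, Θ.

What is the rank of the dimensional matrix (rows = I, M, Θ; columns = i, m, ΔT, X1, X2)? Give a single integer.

Write exponents as rows I,M,Θ / cols i,m,ΔT,X1,X2:
  I: [ 1  0  0 -1  0]
  M: [ 0  1  0  3  0]
  Θ: [ 0  0  1  0  1]
RREF → pivots at {i,m,ΔT} ⇒ r = 3

3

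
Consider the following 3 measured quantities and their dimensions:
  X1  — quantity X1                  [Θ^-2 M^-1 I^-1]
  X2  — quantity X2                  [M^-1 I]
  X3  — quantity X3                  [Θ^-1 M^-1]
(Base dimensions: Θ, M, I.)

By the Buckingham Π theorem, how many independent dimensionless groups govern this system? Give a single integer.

1

Exponent matrix [Θ,M,I] × [X1,X2,X3]:
  Θ: [-2  0 -1]
  M: [-1 -1 -1]
  I: [-1  1  0]
RREF → pivots at {X1,X2} ⇒ r = 2
n=3, r=2 ⇒ 1 dimensionless group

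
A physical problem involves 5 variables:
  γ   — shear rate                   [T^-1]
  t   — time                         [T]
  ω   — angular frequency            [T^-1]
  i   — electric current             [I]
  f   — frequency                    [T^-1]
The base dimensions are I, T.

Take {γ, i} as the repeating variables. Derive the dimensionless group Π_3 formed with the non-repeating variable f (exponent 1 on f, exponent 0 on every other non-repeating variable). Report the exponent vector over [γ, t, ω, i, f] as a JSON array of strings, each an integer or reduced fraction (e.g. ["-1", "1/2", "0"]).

["-1", "0", "0", "0", "1"]

Write exponents as rows I,T / cols γ,t,ω,i,f:
  I: [ 0  0  0  1  0]
  T: [-1  1 -1  0 -1]
Row reduction gives pivot columns γ,i; rank = 2
Pivot set = {γ,i}, free = {t,ω,f}
RREF:
  r0: [   1   -1    1    0    1]
  r1: [   0    0    0    1    0]
Fix exponent of f at 1, t at 0, ω at 0; solve each RREF row for its pivot's exponent:
  r0: exp(γ) + (1)·1 = 0 ⇒ exp(γ) = -1
  r1: exp(i) + (0)·1 = 0 ⇒ exp(i) = 0
Π_3 = γ^-1 · f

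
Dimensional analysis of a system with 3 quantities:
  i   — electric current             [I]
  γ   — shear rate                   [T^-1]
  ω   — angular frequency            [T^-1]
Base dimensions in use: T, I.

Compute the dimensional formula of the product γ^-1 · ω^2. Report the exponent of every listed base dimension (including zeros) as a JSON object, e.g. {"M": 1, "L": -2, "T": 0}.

{"T": -1, "I": 0}

Write exponents as rows T,I / cols i,γ,ω:
  T: [ 0 -1 -1]
  I: [ 1  0  0]
  [T]: (-1)·-1+(2)·-1 = -1
  [I]: (-1)·0+(2)·0 = 0
⇒ T^-1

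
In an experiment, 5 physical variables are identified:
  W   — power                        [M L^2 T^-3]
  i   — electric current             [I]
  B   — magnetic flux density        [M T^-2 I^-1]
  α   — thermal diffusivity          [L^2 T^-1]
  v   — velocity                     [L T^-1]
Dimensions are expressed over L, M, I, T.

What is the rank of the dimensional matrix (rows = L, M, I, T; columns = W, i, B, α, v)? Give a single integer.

Write exponents as rows L,M,I,T / cols W,i,B,α,v:
  L: [ 2  0  0  2  1]
  M: [ 1  0  1  0  0]
  I: [ 0  1 -1  0  0]
  T: [-3  0 -2 -1 -1]
Row reduction gives pivot columns W,i,B,v; rank = 4

4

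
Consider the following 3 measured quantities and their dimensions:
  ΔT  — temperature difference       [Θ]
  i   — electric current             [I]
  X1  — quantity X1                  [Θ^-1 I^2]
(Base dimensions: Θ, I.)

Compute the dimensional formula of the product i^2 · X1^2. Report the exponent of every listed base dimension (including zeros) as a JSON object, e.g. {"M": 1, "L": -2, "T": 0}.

Write exponents as rows Θ,I / cols ΔT,i,X1:
  Θ: [ 1  0 -1]
  I: [ 0  1  2]
  [Θ]: (2)·0+(2)·-1 = -2
  [I]: (2)·1+(2)·2 = 6
⇒ Θ^-2 I^6

{"Θ": -2, "I": 6}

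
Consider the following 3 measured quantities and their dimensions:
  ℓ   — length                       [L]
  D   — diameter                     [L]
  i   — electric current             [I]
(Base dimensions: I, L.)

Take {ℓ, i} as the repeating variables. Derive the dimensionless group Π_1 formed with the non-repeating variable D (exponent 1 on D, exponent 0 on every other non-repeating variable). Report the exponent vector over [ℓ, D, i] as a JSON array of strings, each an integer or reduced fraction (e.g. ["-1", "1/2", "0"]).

Dimensional matrix (I×L by ℓ×D×i):
  I: [ 0  0  1]
  L: [ 1  1  0]
RREF → pivots at {ℓ,i} ⇒ r = 2
Repeat: ℓ,i; free: D
RREF:
  r0: [   1    1    0]
  r1: [   0    0    1]
Fix exponent of D at 1; solve each RREF row for its pivot's exponent:
  r0: exp(ℓ) + (1)·1 = 0 ⇒ exp(ℓ) = -1
  r1: exp(i) + (0)·1 = 0 ⇒ exp(i) = 0
Π_1 = ℓ^-1 · D

["-1", "1", "0"]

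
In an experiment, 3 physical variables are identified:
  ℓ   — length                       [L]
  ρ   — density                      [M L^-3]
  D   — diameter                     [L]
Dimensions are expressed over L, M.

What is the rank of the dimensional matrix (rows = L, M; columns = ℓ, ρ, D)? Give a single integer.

Dimensional matrix (L×M by ℓ×ρ×D):
  L: [ 1 -3  1]
  M: [ 0  1  0]
RREF → pivots at {ℓ,ρ} ⇒ r = 2

2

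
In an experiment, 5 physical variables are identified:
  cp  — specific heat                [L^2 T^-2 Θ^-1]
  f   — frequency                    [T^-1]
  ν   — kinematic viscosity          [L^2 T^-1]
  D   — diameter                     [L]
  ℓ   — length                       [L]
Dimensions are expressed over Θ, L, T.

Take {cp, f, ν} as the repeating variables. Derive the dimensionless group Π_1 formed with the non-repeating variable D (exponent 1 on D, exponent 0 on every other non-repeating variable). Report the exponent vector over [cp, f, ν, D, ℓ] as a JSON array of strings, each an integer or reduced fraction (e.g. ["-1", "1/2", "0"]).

Exponent matrix [Θ,L,T] × [cp,f,ν,D,ℓ]:
  Θ: [-1  0  0  0  0]
  L: [ 2  0  2  1  1]
  T: [-2 -1 -1  0  0]
Row reduction gives pivot columns cp,f,ν; rank = 3
Pivot set = {cp,f,ν}, free = {D,ℓ}
RREF:
  r0: [   1    0    0    0    0]
  r1: [   0    1    0 -1/2 -1/2]
  r2: [   0    0    1  1/2  1/2]
Fix exponent of D at 1, ℓ at 0; solve each RREF row for its pivot's exponent:
  r0: exp(cp) + (0)·1 = 0 ⇒ exp(cp) = 0
  r1: exp(f) + (-1/2)·1 = 0 ⇒ exp(f) = 1/2
  r2: exp(ν) + (1/2)·1 = 0 ⇒ exp(ν) = -1/2
Π_1 = f^(1/2) · ν^(-1/2) · D

["0", "1/2", "-1/2", "1", "0"]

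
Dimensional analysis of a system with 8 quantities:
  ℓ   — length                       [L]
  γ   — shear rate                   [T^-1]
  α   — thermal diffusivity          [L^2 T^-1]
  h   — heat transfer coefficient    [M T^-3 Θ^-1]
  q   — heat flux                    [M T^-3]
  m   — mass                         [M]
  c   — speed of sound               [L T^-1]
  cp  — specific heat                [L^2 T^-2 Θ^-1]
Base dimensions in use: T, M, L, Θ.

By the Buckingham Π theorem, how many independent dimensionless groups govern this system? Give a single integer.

Exponent matrix [T,M,L,Θ] × [ℓ,γ,α,h,q,m,c,cp]:
  T: [ 0 -1 -1 -3 -3  0 -1 -2]
  M: [ 0  0  0  1  1  1  0  0]
  L: [ 1  0  2  0  0  0  1  2]
  Θ: [ 0  0  0 -1  0  0  0 -1]
Echelon form has 4 nonzero rows (pivots: ℓ,γ,h,q)
Π count = n − r = 8 − 4 = 4

4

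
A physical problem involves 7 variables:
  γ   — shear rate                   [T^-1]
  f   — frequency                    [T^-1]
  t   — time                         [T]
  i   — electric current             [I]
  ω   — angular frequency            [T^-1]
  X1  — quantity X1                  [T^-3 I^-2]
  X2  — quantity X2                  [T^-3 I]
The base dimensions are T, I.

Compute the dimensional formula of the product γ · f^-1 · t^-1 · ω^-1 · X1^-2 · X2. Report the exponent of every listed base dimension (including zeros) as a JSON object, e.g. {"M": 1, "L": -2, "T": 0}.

Exponent matrix [T,I] × [γ,f,t,i,ω,X1,X2]:
  T: [-1 -1  1  0 -1 -3 -3]
  I: [ 0  0  0  1  0 -2  1]
  [T]: (1)·-1+(-1)·-1+(-1)·1+(-1)·-1+(-2)·-3+(1)·-3 = 3
  [I]: (1)·0+(-1)·0+(-1)·0+(-1)·0+(-2)·-2+(1)·1 = 5
⇒ T^3 I^5

{"T": 3, "I": 5}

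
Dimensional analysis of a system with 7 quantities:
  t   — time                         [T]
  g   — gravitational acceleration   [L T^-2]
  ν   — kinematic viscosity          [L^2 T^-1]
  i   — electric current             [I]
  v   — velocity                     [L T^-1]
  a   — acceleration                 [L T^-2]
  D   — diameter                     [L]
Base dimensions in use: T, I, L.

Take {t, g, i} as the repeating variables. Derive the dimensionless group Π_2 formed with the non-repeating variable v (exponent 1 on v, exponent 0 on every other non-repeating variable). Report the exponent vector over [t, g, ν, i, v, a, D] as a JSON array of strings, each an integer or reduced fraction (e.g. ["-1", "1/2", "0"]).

["-1", "-1", "0", "0", "1", "0", "0"]

Write exponents as rows T,I,L / cols t,g,ν,i,v,a,D:
  T: [ 1 -2 -1  0 -1 -2  0]
  I: [ 0  0  0  1  0  0  0]
  L: [ 0  1  2  0  1  1  1]
RREF → pivots at {t,g,i} ⇒ r = 3
Pivot set = {t,g,i}, free = {ν,v,a,D}
RREF:
  r0: [   1    0    3    0    1    0    2]
  r1: [   0    1    2    0    1    1    1]
  r2: [   0    0    0    1    0    0    0]
Fix exponent of v at 1, ν at 0, a at 0, D at 0; solve each RREF row for its pivot's exponent:
  r0: exp(t) + (1)·1 = 0 ⇒ exp(t) = -1
  r1: exp(g) + (1)·1 = 0 ⇒ exp(g) = -1
  r2: exp(i) + (0)·1 = 0 ⇒ exp(i) = 0
Π_2 = t^-1 · g^-1 · v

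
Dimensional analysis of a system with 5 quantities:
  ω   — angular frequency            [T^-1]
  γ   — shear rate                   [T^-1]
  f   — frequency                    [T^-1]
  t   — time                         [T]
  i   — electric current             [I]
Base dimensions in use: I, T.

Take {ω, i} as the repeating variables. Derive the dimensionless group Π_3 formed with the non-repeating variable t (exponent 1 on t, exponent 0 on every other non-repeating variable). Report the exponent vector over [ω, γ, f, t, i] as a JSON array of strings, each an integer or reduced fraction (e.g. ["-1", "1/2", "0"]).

["1", "0", "0", "1", "0"]

Dimensional matrix (I×T by ω×γ×f×t×i):
  I: [ 0  0  0  0  1]
  T: [-1 -1 -1  1  0]
Echelon form has 2 nonzero rows (pivots: ω,i)
Pivot set = {ω,i}, free = {γ,f,t}
RREF:
  r0: [   1    1    1   -1    0]
  r1: [   0    0    0    0    1]
Fix exponent of t at 1, γ at 0, f at 0; solve each RREF row for its pivot's exponent:
  r0: exp(ω) + (-1)·1 = 0 ⇒ exp(ω) = 1
  r1: exp(i) + (0)·1 = 0 ⇒ exp(i) = 0
Π_3 = ω · t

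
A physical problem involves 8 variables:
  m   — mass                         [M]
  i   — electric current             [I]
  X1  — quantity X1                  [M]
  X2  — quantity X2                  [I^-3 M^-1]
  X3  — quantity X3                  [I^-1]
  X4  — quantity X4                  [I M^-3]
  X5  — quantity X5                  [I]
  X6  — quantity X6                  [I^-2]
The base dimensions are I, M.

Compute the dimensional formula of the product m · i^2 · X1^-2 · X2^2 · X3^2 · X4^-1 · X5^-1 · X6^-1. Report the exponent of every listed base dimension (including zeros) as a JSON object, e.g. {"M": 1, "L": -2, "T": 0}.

Dimensional matrix (I×M by m×i×X1×X2×X3×X4×X5×X6):
  I: [ 0  1  0 -3 -1  1  1 -2]
  M: [ 1  0  1 -1  0 -3  0  0]
  [I]: (1)·0+(2)·1+(-2)·0+(2)·-3+(2)·-1+(-1)·1+(-1)·1+(-1)·-2 = -6
  [M]: (1)·1+(2)·0+(-2)·1+(2)·-1+(2)·0+(-1)·-3+(-1)·0+(-1)·0 = 0
⇒ I^-6

{"I": -6, "M": 0}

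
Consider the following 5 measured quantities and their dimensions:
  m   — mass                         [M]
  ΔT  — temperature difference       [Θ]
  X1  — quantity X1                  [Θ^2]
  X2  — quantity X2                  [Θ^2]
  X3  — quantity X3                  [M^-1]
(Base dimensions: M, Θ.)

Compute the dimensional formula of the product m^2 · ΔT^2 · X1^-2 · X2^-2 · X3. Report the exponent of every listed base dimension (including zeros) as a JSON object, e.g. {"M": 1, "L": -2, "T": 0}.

Dimensional matrix (M×Θ by m×ΔT×X1×X2×X3):
  M: [ 1  0  0  0 -1]
  Θ: [ 0  1  2  2  0]
  [M]: (2)·1+(2)·0+(-2)·0+(-2)·0+(1)·-1 = 1
  [Θ]: (2)·0+(2)·1+(-2)·2+(-2)·2+(1)·0 = -6
⇒ M Θ^-6

{"M": 1, "Θ": -6}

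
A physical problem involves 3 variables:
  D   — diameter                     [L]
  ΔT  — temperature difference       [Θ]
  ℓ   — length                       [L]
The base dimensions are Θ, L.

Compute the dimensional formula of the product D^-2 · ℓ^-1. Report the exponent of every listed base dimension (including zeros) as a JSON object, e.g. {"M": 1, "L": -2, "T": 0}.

{"Θ": 0, "L": -3}

Dimensional matrix (Θ×L by D×ΔT×ℓ):
  Θ: [ 0  1  0]
  L: [ 1  0  1]
  [Θ]: (-2)·0+(-1)·0 = 0
  [L]: (-2)·1+(-1)·1 = -3
⇒ L^-3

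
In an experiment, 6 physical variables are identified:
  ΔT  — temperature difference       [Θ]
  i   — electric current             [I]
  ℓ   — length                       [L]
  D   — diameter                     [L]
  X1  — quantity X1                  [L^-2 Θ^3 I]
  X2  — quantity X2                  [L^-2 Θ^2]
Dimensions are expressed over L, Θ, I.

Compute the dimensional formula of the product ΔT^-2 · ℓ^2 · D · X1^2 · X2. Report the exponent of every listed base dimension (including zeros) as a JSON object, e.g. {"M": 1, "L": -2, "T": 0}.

Write exponents as rows L,Θ,I / cols ΔT,i,ℓ,D,X1,X2:
  L: [ 0  0  1  1 -2 -2]
  Θ: [ 1  0  0  0  3  2]
  I: [ 0  1  0  0  1  0]
  [L]: (-2)·0+(2)·1+(1)·1+(2)·-2+(1)·-2 = -3
  [Θ]: (-2)·1+(2)·0+(1)·0+(2)·3+(1)·2 = 6
  [I]: (-2)·0+(2)·0+(1)·0+(2)·1+(1)·0 = 2
⇒ L^-3 Θ^6 I^2

{"L": -3, "Θ": 6, "I": 2}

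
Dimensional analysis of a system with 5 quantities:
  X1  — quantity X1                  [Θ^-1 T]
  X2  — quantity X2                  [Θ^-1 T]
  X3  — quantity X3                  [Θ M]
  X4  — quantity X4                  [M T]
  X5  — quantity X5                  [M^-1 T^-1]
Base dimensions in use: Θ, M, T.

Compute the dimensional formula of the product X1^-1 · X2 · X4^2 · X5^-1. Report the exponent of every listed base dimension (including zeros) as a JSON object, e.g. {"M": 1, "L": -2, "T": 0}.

Write exponents as rows Θ,M,T / cols X1,X2,X3,X4,X5:
  Θ: [-1 -1  1  0  0]
  M: [ 0  0  1  1 -1]
  T: [ 1  1  0  1 -1]
  [Θ]: (-1)·-1+(1)·-1+(2)·0+(-1)·0 = 0
  [M]: (-1)·0+(1)·0+(2)·1+(-1)·-1 = 3
  [T]: (-1)·1+(1)·1+(2)·1+(-1)·-1 = 3
⇒ M^3 T^3

{"Θ": 0, "M": 3, "T": 3}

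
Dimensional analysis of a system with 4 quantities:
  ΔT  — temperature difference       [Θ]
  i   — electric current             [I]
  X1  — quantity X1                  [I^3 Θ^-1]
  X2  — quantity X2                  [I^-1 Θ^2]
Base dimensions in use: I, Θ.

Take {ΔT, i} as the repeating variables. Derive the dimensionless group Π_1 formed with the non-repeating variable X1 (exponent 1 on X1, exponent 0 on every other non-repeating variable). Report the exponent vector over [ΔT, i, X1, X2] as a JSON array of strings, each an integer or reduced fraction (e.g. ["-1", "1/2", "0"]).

["1", "-3", "1", "0"]

Write exponents as rows I,Θ / cols ΔT,i,X1,X2:
  I: [ 0  1  3 -1]
  Θ: [ 1  0 -1  2]
RREF → pivots at {ΔT,i} ⇒ r = 2
Repeat: ΔT,i; free: X1,X2
RREF:
  r0: [   1    0   -1    2]
  r1: [   0    1    3   -1]
Fix exponent of X1 at 1, X2 at 0; solve each RREF row for its pivot's exponent:
  r0: exp(ΔT) + (-1)·1 = 0 ⇒ exp(ΔT) = 1
  r1: exp(i) + (3)·1 = 0 ⇒ exp(i) = -3
Π_1 = ΔT · i^-3 · X1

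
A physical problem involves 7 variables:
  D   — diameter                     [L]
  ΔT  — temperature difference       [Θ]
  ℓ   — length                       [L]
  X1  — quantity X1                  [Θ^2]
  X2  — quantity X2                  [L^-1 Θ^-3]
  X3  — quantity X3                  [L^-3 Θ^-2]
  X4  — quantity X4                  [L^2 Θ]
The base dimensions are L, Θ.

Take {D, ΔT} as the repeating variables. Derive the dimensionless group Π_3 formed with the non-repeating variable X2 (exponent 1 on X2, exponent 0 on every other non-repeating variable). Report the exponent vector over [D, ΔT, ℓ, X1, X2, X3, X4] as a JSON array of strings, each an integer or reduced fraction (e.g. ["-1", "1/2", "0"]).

Dimensional matrix (L×Θ by D×ΔT×ℓ×X1×X2×X3×X4):
  L: [ 1  0  1  0 -1 -3  2]
  Θ: [ 0  1  0  2 -3 -2  1]
Row reduction gives pivot columns D,ΔT; rank = 2
Repeat: D,ΔT; free: ℓ,X1,X2,X3,X4
RREF:
  r0: [   1    0    1    0   -1   -3    2]
  r1: [   0    1    0    2   -3   -2    1]
Fix exponent of X2 at 1, ℓ at 0, X1 at 0, X3 at 0, X4 at 0; solve each RREF row for its pivot's exponent:
  r0: exp(D) + (-1)·1 = 0 ⇒ exp(D) = 1
  r1: exp(ΔT) + (-3)·1 = 0 ⇒ exp(ΔT) = 3
Π_3 = D · ΔT^3 · X2

["1", "3", "0", "0", "1", "0", "0"]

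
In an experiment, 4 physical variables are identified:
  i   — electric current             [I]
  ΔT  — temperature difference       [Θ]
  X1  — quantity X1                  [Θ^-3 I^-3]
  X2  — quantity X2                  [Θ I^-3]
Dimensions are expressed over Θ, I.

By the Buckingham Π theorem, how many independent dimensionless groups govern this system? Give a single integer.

2

Exponent matrix [Θ,I] × [i,ΔT,X1,X2]:
  Θ: [ 0  1 -3  1]
  I: [ 1  0 -3 -3]
Echelon form has 2 nonzero rows (pivots: i,ΔT)
Π count = n − r = 4 − 2 = 2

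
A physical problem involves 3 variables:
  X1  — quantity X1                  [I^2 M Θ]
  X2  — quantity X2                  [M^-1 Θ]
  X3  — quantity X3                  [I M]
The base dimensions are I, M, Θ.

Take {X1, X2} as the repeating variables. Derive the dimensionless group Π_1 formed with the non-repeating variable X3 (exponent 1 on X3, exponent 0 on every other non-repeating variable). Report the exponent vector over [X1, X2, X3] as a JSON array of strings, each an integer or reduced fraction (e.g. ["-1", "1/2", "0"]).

["-1/2", "1/2", "1"]

Dimensional matrix (I×M×Θ by X1×X2×X3):
  I: [ 2  0  1]
  M: [ 1 -1  1]
  Θ: [ 1  1  0]
Row reduction gives pivot columns X1,X2; rank = 2
Repeat: X1,X2; free: X3
RREF:
  r0: [   1    0  1/2]
  r1: [   0    1 -1/2]
  r2: [   0    0    0]
Fix exponent of X3 at 1; solve each RREF row for its pivot's exponent:
  r0: exp(X1) + (1/2)·1 = 0 ⇒ exp(X1) = -1/2
  r1: exp(X2) + (-1/2)·1 = 0 ⇒ exp(X2) = 1/2
Π_1 = X1^(-1/2) · X2^(1/2) · X3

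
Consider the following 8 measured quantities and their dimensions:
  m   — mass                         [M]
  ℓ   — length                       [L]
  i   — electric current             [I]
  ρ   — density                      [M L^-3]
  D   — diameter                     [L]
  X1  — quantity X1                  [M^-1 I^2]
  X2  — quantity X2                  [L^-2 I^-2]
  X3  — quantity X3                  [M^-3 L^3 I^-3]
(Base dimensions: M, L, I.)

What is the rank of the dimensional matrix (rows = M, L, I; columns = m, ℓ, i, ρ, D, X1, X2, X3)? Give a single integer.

3

Exponent matrix [M,L,I] × [m,ℓ,i,ρ,D,X1,X2,X3]:
  M: [ 1  0  0  1  0 -1  0 -3]
  L: [ 0  1  0 -3  1  0 -2  3]
  I: [ 0  0  1  0  0  2 -2 -3]
Row reduction gives pivot columns m,ℓ,i; rank = 3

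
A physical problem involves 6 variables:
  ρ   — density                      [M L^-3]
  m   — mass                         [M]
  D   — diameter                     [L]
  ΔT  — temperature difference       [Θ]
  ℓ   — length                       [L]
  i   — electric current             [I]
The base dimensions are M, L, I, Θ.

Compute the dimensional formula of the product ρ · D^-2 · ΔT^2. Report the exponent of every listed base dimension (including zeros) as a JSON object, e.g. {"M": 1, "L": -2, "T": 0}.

{"M": 1, "L": -5, "I": 0, "Θ": 2}

Dimensional matrix (M×L×I×Θ by ρ×m×D×ΔT×ℓ×i):
  M: [ 1  1  0  0  0  0]
  L: [-3  0  1  0  1  0]
  I: [ 0  0  0  0  0  1]
  Θ: [ 0  0  0  1  0  0]
  [M]: (1)·1+(-2)·0+(2)·0 = 1
  [L]: (1)·-3+(-2)·1+(2)·0 = -5
  [I]: (1)·0+(-2)·0+(2)·0 = 0
  [Θ]: (1)·0+(-2)·0+(2)·1 = 2
⇒ M L^-5 Θ^2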